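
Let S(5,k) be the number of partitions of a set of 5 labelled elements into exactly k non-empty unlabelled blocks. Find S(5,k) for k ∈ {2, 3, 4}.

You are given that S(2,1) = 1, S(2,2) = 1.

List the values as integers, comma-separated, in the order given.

i=3: T(3,1)=0+1·1=1 | T(3,2)=1+2·1=3 | T(3,3)=1+3·0=1
i=4: T(4,1)=0+1·1=1 | T(4,2)=1+2·3=7 | T(4,3)=3+3·1=6 | T(4,4)=1+4·0=1
i=5: T(5,2)=1+2·7=15 | T(5,3)=7+3·6=25 | T(5,4)=6+4·1=10
Read S(5,2) = 15, S(5,3) = 25, S(5,4) = 10.

15, 25, 10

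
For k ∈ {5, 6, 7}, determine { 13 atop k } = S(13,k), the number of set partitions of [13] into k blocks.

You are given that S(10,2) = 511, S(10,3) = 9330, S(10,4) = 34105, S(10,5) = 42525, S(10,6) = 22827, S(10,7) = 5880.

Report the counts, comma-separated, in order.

r11: T_11,3=3×9330+511=28501; T_11,4=4×34105+9330=145750; T_11,5=5×42525+34105=246730; T_11,6=6×22827+42525=179487; T_11,7=7×5880+22827=63987
r12: T_12,4=4×145750+28501=611501; T_12,5=5×246730+145750=1379400; T_12,6=6×179487+246730=1323652; T_12,7=7×63987+179487=627396
r13: T_13,5=5×1379400+611501=7508501; T_13,6=6×1323652+1379400=9321312; T_13,7=7×627396+1323652=5715424
Read S(13,5) = 7508501, S(13,6) = 9321312, S(13,7) = 5715424.

7508501, 9321312, 5715424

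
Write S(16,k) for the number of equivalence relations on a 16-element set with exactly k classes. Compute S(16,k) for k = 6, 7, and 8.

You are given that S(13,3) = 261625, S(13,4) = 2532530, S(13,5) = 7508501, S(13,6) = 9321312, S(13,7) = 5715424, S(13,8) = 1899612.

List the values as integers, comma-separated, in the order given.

2734926558, 3281882604, 2141764053

r14: T_14,4=4×2532530+261625=10391745; T_14,5=5×7508501+2532530=40075035; T_14,6=6×9321312+7508501=63436373; T_14,7=7×5715424+9321312=49329280; T_14,8=8×1899612+5715424=20912320
r15: T_15,5=5×40075035+10391745=210766920; T_15,6=6×63436373+40075035=420693273; T_15,7=7×49329280+63436373=408741333; T_15,8=8×20912320+49329280=216627840
r16: T_16,6=6×420693273+210766920=2734926558; T_16,7=7×408741333+420693273=3281882604; T_16,8=8×216627840+408741333=2141764053
Read S(16,6) = 2734926558, S(16,7) = 3281882604, S(16,8) = 2141764053.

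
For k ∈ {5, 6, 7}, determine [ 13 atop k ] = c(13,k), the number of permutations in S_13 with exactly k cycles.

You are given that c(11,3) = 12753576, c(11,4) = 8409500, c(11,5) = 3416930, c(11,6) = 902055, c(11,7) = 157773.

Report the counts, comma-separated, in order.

r12: T_12,4=11×8409500+12753576=105258076; T_12,5=11×3416930+8409500=45995730; T_12,6=11×902055+3416930=13339535; T_12,7=11×157773+902055=2637558
r13: T_13,5=12×45995730+105258076=657206836; T_13,6=12×13339535+45995730=206070150; T_13,7=12×2637558+13339535=44990231
Read c(13,5) = 657206836, c(13,6) = 206070150, c(13,7) = 44990231.

657206836, 206070150, 44990231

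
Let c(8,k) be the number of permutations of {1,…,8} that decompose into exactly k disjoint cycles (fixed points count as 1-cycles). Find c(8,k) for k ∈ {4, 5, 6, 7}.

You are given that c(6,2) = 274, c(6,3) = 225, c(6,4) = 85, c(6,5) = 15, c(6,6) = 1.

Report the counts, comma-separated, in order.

6769, 1960, 322, 28

row 7: T[7][3]=6·225+274=1624  T[7][4]=6·85+225=735  T[7][5]=6·15+85=175  T[7][6]=6·1+15=21  T[7][7]=6·0+1=1
row 8: T[8][4]=7·735+1624=6769  T[8][5]=7·175+735=1960  T[8][6]=7·21+175=322  T[8][7]=7·1+21=28
Read c(8,4) = 6769, c(8,5) = 1960, c(8,6) = 322, c(8,7) = 28.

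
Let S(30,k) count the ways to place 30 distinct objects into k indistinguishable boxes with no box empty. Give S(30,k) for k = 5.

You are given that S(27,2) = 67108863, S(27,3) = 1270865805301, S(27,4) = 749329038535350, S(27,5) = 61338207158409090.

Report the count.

row 28: T[28][3]=3·1270865805301+67108863=3812664524766  T[28][4]=4·749329038535350+1270865805301=2998587019946701  T[28][5]=5·61338207158409090+749329038535350=307440364830580800
row 29: T[29][4]=4·2998587019946701+3812664524766=11998160744311570  T[29][5]=5·307440364830580800+2998587019946701=1540200411172850701
row 30: T[30][5]=5·1540200411172850701+11998160744311570=7713000216608565075
Read S(30,5) = 7713000216608565075.

7713000216608565075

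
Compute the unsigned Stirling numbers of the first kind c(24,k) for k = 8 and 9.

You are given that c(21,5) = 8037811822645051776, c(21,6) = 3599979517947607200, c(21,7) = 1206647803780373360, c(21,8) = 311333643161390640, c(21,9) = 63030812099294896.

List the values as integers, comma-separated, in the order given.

5304713715525445812976, 1204749260161737632496

@22  (22,6):3599979517947607200·21+8037811822645051776→83637381699544802976, (22,7):1206647803780373360·21+3599979517947607200→28939583397335447760, (22,8):311333643161390640·21+1206647803780373360→7744654310169576800, (22,9):63030812099294896·21+311333643161390640→1634980697246583456
@23  (23,7):28939583397335447760·22+83637381699544802976→720308216440924653696, (23,8):7744654310169576800·22+28939583397335447760→199321978221066137360, (23,9):1634980697246583456·22+7744654310169576800→43714229649594412832
@24  (24,8):199321978221066137360·23+720308216440924653696→5304713715525445812976, (24,9):43714229649594412832·23+199321978221066137360→1204749260161737632496
Read c(24,8) = 5304713715525445812976, c(24,9) = 1204749260161737632496.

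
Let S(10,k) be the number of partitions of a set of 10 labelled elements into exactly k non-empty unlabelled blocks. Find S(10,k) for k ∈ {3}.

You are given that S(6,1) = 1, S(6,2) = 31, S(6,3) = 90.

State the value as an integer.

9330

@7  (7,1):1·1+0→1, (7,2):31·2+1→63, (7,3):90·3+31→301
@8  (8,1):1·1+0→1, (8,2):63·2+1→127, (8,3):301·3+63→966
@9  (9,2):127·2+1→255, (9,3):966·3+127→3025
@10  (10,3):3025·3+255→9330
Read S(10,3) = 9330.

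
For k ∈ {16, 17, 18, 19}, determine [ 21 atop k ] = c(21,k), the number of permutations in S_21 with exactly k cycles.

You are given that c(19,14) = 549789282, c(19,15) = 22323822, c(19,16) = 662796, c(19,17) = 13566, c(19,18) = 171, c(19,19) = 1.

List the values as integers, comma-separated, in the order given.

row 20: T[20][15]=19·22323822+549789282=973941900  T[20][16]=19·662796+22323822=34916946  T[20][17]=19·13566+662796=920550  T[20][18]=19·171+13566=16815  T[20][19]=19·1+171=190
row 21: T[21][16]=20·34916946+973941900=1672280820  T[21][17]=20·920550+34916946=53327946  T[21][18]=20·16815+920550=1256850  T[21][19]=20·190+16815=20615
Read c(21,16) = 1672280820, c(21,17) = 53327946, c(21,18) = 1256850, c(21,19) = 20615.

1672280820, 53327946, 1256850, 20615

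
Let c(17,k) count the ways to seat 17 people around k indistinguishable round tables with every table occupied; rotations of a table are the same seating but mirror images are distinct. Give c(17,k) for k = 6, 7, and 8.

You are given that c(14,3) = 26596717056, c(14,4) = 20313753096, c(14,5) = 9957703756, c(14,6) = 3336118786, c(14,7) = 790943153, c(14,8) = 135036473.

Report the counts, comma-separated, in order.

18861567058880, 5374523477960, 1146901283528

@15  (15,4):20313753096·14+26596717056→310989260400, (15,5):9957703756·14+20313753096→159721605680, (15,6):3336118786·14+9957703756→56663366760, (15,7):790943153·14+3336118786→14409322928, (15,8):135036473·14+790943153→2681453775
@16  (16,5):159721605680·15+310989260400→2706813345600, (16,6):56663366760·15+159721605680→1009672107080, (16,7):14409322928·15+56663366760→272803210680, (16,8):2681453775·15+14409322928→54631129553
@17  (17,6):1009672107080·16+2706813345600→18861567058880, (17,7):272803210680·16+1009672107080→5374523477960, (17,8):54631129553·16+272803210680→1146901283528
Read c(17,6) = 18861567058880, c(17,7) = 5374523477960, c(17,8) = 1146901283528.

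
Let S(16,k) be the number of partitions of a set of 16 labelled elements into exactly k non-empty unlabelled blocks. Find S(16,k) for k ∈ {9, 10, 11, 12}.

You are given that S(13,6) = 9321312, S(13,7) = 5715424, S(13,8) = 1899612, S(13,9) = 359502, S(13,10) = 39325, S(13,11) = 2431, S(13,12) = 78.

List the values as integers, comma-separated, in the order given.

820784250, 193754990, 28936908, 2757118

@14  (14,7):5715424·7+9321312→49329280, (14,8):1899612·8+5715424→20912320, (14,9):359502·9+1899612→5135130, (14,10):39325·10+359502→752752, (14,11):2431·11+39325→66066, (14,12):78·12+2431→3367
@15  (15,8):20912320·8+49329280→216627840, (15,9):5135130·9+20912320→67128490, (15,10):752752·10+5135130→12662650, (15,11):66066·11+752752→1479478, (15,12):3367·12+66066→106470
@16  (16,9):67128490·9+216627840→820784250, (16,10):12662650·10+67128490→193754990, (16,11):1479478·11+12662650→28936908, (16,12):106470·12+1479478→2757118
Read S(16,9) = 820784250, S(16,10) = 193754990, S(16,11) = 28936908, S(16,12) = 2757118.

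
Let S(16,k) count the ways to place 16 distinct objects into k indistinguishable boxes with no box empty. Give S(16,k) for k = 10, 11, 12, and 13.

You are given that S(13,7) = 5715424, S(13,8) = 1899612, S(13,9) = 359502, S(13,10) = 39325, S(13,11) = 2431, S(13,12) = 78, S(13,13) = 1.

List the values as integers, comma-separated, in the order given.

193754990, 28936908, 2757118, 165620

row 14: T[14][8]=8·1899612+5715424=20912320  T[14][9]=9·359502+1899612=5135130  T[14][10]=10·39325+359502=752752  T[14][11]=11·2431+39325=66066  T[14][12]=12·78+2431=3367  T[14][13]=13·1+78=91
row 15: T[15][9]=9·5135130+20912320=67128490  T[15][10]=10·752752+5135130=12662650  T[15][11]=11·66066+752752=1479478  T[15][12]=12·3367+66066=106470  T[15][13]=13·91+3367=4550
row 16: T[16][10]=10·12662650+67128490=193754990  T[16][11]=11·1479478+12662650=28936908  T[16][12]=12·106470+1479478=2757118  T[16][13]=13·4550+106470=165620
Read S(16,10) = 193754990, S(16,11) = 28936908, S(16,12) = 2757118, S(16,13) = 165620.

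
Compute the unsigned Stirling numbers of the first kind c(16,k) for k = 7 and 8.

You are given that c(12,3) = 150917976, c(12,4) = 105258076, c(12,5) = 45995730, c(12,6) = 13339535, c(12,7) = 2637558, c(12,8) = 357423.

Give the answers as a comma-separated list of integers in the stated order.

row 13: T[13][4]=12·105258076+150917976=1414014888  T[13][5]=12·45995730+105258076=657206836  T[13][6]=12·13339535+45995730=206070150  T[13][7]=12·2637558+13339535=44990231  T[13][8]=12·357423+2637558=6926634
row 14: T[14][5]=13·657206836+1414014888=9957703756  T[14][6]=13·206070150+657206836=3336118786  T[14][7]=13·44990231+206070150=790943153  T[14][8]=13·6926634+44990231=135036473
row 15: T[15][6]=14·3336118786+9957703756=56663366760  T[15][7]=14·790943153+3336118786=14409322928  T[15][8]=14·135036473+790943153=2681453775
row 16: T[16][7]=15·14409322928+56663366760=272803210680  T[16][8]=15·2681453775+14409322928=54631129553
Read c(16,7) = 272803210680, c(16,8) = 54631129553.

272803210680, 54631129553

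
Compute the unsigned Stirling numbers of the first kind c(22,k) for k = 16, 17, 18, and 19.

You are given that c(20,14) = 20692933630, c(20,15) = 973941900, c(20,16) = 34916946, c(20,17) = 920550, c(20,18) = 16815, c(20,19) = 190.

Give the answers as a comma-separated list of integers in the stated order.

75289668850, 2792167686, 79721796, 1689765

i=21: T(21,15)=20692933630+20·973941900=40171771630 | T(21,16)=973941900+20·34916946=1672280820 | T(21,17)=34916946+20·920550=53327946 | T(21,18)=920550+20·16815=1256850 | T(21,19)=16815+20·190=20615
i=22: T(22,16)=40171771630+21·1672280820=75289668850 | T(22,17)=1672280820+21·53327946=2792167686 | T(22,18)=53327946+21·1256850=79721796 | T(22,19)=1256850+21·20615=1689765
Read c(22,16) = 75289668850, c(22,17) = 2792167686, c(22,18) = 79721796, c(22,19) = 1689765.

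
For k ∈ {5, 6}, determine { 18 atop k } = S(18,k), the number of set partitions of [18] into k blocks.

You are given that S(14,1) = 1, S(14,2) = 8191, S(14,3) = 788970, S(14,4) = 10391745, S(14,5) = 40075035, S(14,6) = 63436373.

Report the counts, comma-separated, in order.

28958095545, 110687251039

@15  (15,2):8191·2+1→16383, (15,3):788970·3+8191→2375101, (15,4):10391745·4+788970→42355950, (15,5):40075035·5+10391745→210766920, (15,6):63436373·6+40075035→420693273
@16  (16,3):2375101·3+16383→7141686, (16,4):42355950·4+2375101→171798901, (16,5):210766920·5+42355950→1096190550, (16,6):420693273·6+210766920→2734926558
@17  (17,4):171798901·4+7141686→694337290, (17,5):1096190550·5+171798901→5652751651, (17,6):2734926558·6+1096190550→17505749898
@18  (18,5):5652751651·5+694337290→28958095545, (18,6):17505749898·6+5652751651→110687251039
Read S(18,5) = 28958095545, S(18,6) = 110687251039.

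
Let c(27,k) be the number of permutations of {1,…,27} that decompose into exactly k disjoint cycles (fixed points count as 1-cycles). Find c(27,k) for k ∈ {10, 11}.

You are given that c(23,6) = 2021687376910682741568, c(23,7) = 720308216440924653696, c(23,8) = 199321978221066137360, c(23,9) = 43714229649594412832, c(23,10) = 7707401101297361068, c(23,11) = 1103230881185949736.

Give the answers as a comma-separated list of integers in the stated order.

6121499916241722700424880, 1025860474208872152587880

row 24: T[24][7]=23·720308216440924653696+2021687376910682741568=18588776355051949776576  T[24][8]=23·199321978221066137360+720308216440924653696=5304713715525445812976  T[24][9]=23·43714229649594412832+199321978221066137360=1204749260161737632496  T[24][10]=23·7707401101297361068+43714229649594412832=220984454979433717396  T[24][11]=23·1103230881185949736+7707401101297361068=33081711368574204996
row 25: T[25][8]=24·5304713715525445812976+18588776355051949776576=145901905527662649288000  T[25][9]=24·1204749260161737632496+5304713715525445812976=34218695959407148992880  T[25][10]=24·220984454979433717396+1204749260161737632496=6508376179668146850000  T[25][11]=24·33081711368574204996+220984454979433717396=1014945527825214637300
row 26: T[26][9]=25·34218695959407148992880+145901905527662649288000=1001369304512841374110000  T[26][10]=25·6508376179668146850000+34218695959407148992880=196928100451110820242880  T[26][11]=25·1014945527825214637300+6508376179668146850000=31882014375298512782500
row 27: T[27][10]=26·196928100451110820242880+1001369304512841374110000=6121499916241722700424880  T[27][11]=26·31882014375298512782500+196928100451110820242880=1025860474208872152587880
Read c(27,10) = 6121499916241722700424880, c(27,11) = 1025860474208872152587880.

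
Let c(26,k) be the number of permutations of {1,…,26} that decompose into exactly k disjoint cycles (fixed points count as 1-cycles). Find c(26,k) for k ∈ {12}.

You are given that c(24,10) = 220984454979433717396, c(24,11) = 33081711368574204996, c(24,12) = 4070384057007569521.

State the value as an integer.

[25] T[25,11]:24*33081711368574204996+220984454979433717396=1014945527825214637300 · T[25,12]:24*4070384057007569521+33081711368574204996=130770928736755873500
[26] T[26,12]:25*130770928736755873500+1014945527825214637300=4284218746244111474800
Read c(26,12) = 4284218746244111474800.

4284218746244111474800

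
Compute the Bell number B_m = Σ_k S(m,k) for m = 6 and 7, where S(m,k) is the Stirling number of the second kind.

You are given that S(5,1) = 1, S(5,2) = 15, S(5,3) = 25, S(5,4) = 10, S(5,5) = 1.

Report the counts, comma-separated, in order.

r6: T_6,1=1×1+0=1; T_6,2=2×15+1=31; T_6,3=3×25+15=90; T_6,4=4×10+25=65; T_6,5=5×1+10=15; T_6,6=6×0+1=1
r7: T_7,1=1×1+0=1; T_7,2=2×31+1=63; T_7,3=3×90+31=301; T_7,4=4×65+90=350; T_7,5=5×15+65=140; T_7,6=6×1+15=21; T_7,7=7×0+1=1
B_6 = ΣS(6,k) = 1+31+90+65+15+1 = 203
B_7 = ΣS(7,k) = 1+63+301+350+140+21+1 = 877

203, 877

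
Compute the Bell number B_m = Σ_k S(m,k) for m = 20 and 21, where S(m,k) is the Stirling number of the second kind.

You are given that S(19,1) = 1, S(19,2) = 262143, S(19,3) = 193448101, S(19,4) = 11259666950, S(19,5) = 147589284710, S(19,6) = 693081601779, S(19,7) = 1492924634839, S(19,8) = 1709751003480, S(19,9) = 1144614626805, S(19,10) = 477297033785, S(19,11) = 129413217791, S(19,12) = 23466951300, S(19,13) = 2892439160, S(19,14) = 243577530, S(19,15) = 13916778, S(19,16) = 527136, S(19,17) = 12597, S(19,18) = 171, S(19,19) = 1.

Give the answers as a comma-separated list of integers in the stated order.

i=20: T(20,1)=0+1·1=1 | T(20,2)=1+2·262143=524287 | T(20,3)=262143+3·193448101=580606446 | T(20,4)=193448101+4·11259666950=45232115901 | T(20,5)=11259666950+5·147589284710=749206090500 | T(20,6)=147589284710+6·693081601779=4306078895384 | T(20,7)=693081601779+7·1492924634839=11143554045652 | T(20,8)=1492924634839+8·1709751003480=15170932662679 | T(20,9)=1709751003480+9·1144614626805=12011282644725 | T(20,10)=1144614626805+10·477297033785=5917584964655 | T(20,11)=477297033785+11·129413217791=1900842429486 | T(20,12)=129413217791+12·23466951300=411016633391 | T(20,13)=23466951300+13·2892439160=61068660380 | T(20,14)=2892439160+14·243577530=6302524580 | T(20,15)=243577530+15·13916778=452329200 | T(20,16)=13916778+16·527136=22350954 | T(20,17)=527136+17·12597=741285 | T(20,18)=12597+18·171=15675 | T(20,19)=171+19·1=190 | T(20,20)=1+20·0=1
i=21: T(21,1)=0+1·1=1 | T(21,2)=1+2·524287=1048575 | T(21,3)=524287+3·580606446=1742343625 | T(21,4)=580606446+4·45232115901=181509070050 | T(21,5)=45232115901+5·749206090500=3791262568401 | T(21,6)=749206090500+6·4306078895384=26585679462804 | T(21,7)=4306078895384+7·11143554045652=82310957214948 | T(21,8)=11143554045652+8·15170932662679=132511015347084 | T(21,9)=15170932662679+9·12011282644725=123272476465204 | T(21,10)=12011282644725+10·5917584964655=71187132291275 | T(21,11)=5917584964655+11·1900842429486=26826851689001 | T(21,12)=1900842429486+12·411016633391=6833042030178 | T(21,13)=411016633391+13·61068660380=1204909218331 | T(21,14)=61068660380+14·6302524580=149304004500 | T(21,15)=6302524580+15·452329200=13087462580 | T(21,16)=452329200+16·22350954=809944464 | T(21,17)=22350954+17·741285=34952799 | T(21,18)=741285+18·15675=1023435 | T(21,19)=15675+19·190=19285 | T(21,20)=190+20·1=210 | T(21,21)=1+21·0=1
B_20 = ΣS(20,k) = 1+524287+580606446+45232115901+749206090500+4306078895384+11143554045652+15170932662679+12011282644725+5917584964655+1900842429486+411016633391+61068660380+6302524580+452329200+22350954+741285+15675+190+1 = 51724158235372
B_21 = ΣS(21,k) = 1+1048575+1742343625+181509070050+3791262568401+26585679462804+82310957214948+132511015347084+123272476465204+71187132291275+26826851689001+6833042030178+1204909218331+149304004500+13087462580+809944464+34952799+1023435+19285+210+1 = 474869816156751

51724158235372, 474869816156751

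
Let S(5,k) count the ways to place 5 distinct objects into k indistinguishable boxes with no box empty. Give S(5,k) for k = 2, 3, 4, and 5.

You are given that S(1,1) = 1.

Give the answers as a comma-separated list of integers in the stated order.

15, 25, 10, 1

i=2: T(2,1)=0+1·1=1 | T(2,2)=1+2·0=1
i=3: T(3,1)=0+1·1=1 | T(3,2)=1+2·1=3 | T(3,3)=1+3·0=1
i=4: T(4,1)=0+1·1=1 | T(4,2)=1+2·3=7 | T(4,3)=3+3·1=6 | T(4,4)=1+4·0=1
i=5: T(5,2)=1+2·7=15 | T(5,3)=7+3·6=25 | T(5,4)=6+4·1=10 | T(5,5)=1+5·0=1
Read S(5,2) = 15, S(5,3) = 25, S(5,4) = 10, S(5,5) = 1.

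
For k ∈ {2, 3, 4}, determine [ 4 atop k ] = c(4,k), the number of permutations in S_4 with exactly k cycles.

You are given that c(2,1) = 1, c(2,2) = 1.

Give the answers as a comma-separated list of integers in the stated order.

11, 6, 1

row 3: T[3][1]=2·1+0=2  T[3][2]=2·1+1=3  T[3][3]=2·0+1=1
row 4: T[4][2]=3·3+2=11  T[4][3]=3·1+3=6  T[4][4]=3·0+1=1
Read c(4,2) = 11, c(4,3) = 6, c(4,4) = 1.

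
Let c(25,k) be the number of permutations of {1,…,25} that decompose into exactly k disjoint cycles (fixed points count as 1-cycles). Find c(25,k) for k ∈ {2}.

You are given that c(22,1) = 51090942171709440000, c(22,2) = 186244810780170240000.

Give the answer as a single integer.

i=23: T(23,1)=0+22·51090942171709440000=1124000727777607680000 | T(23,2)=51090942171709440000+22·186244810780170240000=4148476779335454720000
i=24: T(24,1)=0+23·1124000727777607680000=25852016738884976640000 | T(24,2)=1124000727777607680000+23·4148476779335454720000=96538966652493066240000
i=25: T(25,2)=25852016738884976640000+24·96538966652493066240000=2342787216398718566400000
Read c(25,2) = 2342787216398718566400000.

2342787216398718566400000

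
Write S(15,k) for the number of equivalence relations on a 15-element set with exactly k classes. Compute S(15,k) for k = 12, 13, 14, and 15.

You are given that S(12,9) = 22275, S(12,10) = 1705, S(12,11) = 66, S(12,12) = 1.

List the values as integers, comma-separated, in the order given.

106470, 4550, 105, 1

@13  (13,10):1705·10+22275→39325, (13,11):66·11+1705→2431, (13,12):1·12+66→78, (13,13):0·13+1→1
@14  (14,11):2431·11+39325→66066, (14,12):78·12+2431→3367, (14,13):1·13+78→91, (14,14):0·14+1→1
@15  (15,12):3367·12+66066→106470, (15,13):91·13+3367→4550, (15,14):1·14+91→105, (15,15):0·15+1→1
Read S(15,12) = 106470, S(15,13) = 4550, S(15,14) = 105, S(15,15) = 1.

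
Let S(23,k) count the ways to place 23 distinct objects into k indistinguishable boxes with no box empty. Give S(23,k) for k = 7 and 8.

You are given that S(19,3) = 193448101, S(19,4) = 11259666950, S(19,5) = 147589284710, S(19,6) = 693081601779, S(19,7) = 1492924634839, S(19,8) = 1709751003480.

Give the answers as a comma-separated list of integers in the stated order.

i=20: T(20,4)=193448101+4·11259666950=45232115901 | T(20,5)=11259666950+5·147589284710=749206090500 | T(20,6)=147589284710+6·693081601779=4306078895384 | T(20,7)=693081601779+7·1492924634839=11143554045652 | T(20,8)=1492924634839+8·1709751003480=15170932662679
i=21: T(21,5)=45232115901+5·749206090500=3791262568401 | T(21,6)=749206090500+6·4306078895384=26585679462804 | T(21,7)=4306078895384+7·11143554045652=82310957214948 | T(21,8)=11143554045652+8·15170932662679=132511015347084
i=22: T(22,6)=3791262568401+6·26585679462804=163305339345225 | T(22,7)=26585679462804+7·82310957214948=602762379967440 | T(22,8)=82310957214948+8·132511015347084=1142399079991620
i=23: T(23,7)=163305339345225+7·602762379967440=4382641999117305 | T(23,8)=602762379967440+8·1142399079991620=9741955019900400
Read S(23,7) = 4382641999117305, S(23,8) = 9741955019900400.

4382641999117305, 9741955019900400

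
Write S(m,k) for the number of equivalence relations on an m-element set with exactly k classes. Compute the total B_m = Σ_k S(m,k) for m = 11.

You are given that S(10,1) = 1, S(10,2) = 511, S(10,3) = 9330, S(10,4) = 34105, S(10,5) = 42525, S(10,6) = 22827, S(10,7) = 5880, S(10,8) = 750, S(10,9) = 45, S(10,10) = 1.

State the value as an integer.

row 11: T[11][1]=1·1+0=1  T[11][2]=2·511+1=1023  T[11][3]=3·9330+511=28501  T[11][4]=4·34105+9330=145750  T[11][5]=5·42525+34105=246730  T[11][6]=6·22827+42525=179487  T[11][7]=7·5880+22827=63987  T[11][8]=8·750+5880=11880  T[11][9]=9·45+750=1155  T[11][10]=10·1+45=55  T[11][11]=11·0+1=1
B_11 = ΣS(11,k) = 1+1023+28501+145750+246730+179487+63987+11880+1155+55+1 = 678570

678570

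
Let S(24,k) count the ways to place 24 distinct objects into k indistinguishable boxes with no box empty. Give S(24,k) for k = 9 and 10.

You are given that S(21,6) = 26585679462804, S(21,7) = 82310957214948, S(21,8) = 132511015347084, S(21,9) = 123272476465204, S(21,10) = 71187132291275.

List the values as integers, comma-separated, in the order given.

120622574326072500, 108254081784931500

row 22: T[22][7]=7·82310957214948+26585679462804=602762379967440  T[22][8]=8·132511015347084+82310957214948=1142399079991620  T[22][9]=9·123272476465204+132511015347084=1241963303533920  T[22][10]=10·71187132291275+123272476465204=835143799377954
row 23: T[23][8]=8·1142399079991620+602762379967440=9741955019900400  T[23][9]=9·1241963303533920+1142399079991620=12320068811796900  T[23][10]=10·835143799377954+1241963303533920=9593401297313460
row 24: T[24][9]=9·12320068811796900+9741955019900400=120622574326072500  T[24][10]=10·9593401297313460+12320068811796900=108254081784931500
Read S(24,9) = 120622574326072500, S(24,10) = 108254081784931500.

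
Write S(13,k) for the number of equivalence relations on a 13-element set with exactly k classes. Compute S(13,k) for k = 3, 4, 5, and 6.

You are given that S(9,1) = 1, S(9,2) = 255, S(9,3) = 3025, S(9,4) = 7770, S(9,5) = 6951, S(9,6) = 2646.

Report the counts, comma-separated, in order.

261625, 2532530, 7508501, 9321312

row 10: T[10][1]=1·1+0=1  T[10][2]=2·255+1=511  T[10][3]=3·3025+255=9330  T[10][4]=4·7770+3025=34105  T[10][5]=5·6951+7770=42525  T[10][6]=6·2646+6951=22827
row 11: T[11][1]=1·1+0=1  T[11][2]=2·511+1=1023  T[11][3]=3·9330+511=28501  T[11][4]=4·34105+9330=145750  T[11][5]=5·42525+34105=246730  T[11][6]=6·22827+42525=179487
row 12: T[12][2]=2·1023+1=2047  T[12][3]=3·28501+1023=86526  T[12][4]=4·145750+28501=611501  T[12][5]=5·246730+145750=1379400  T[12][6]=6·179487+246730=1323652
row 13: T[13][3]=3·86526+2047=261625  T[13][4]=4·611501+86526=2532530  T[13][5]=5·1379400+611501=7508501  T[13][6]=6·1323652+1379400=9321312
Read S(13,3) = 261625, S(13,4) = 2532530, S(13,5) = 7508501, S(13,6) = 9321312.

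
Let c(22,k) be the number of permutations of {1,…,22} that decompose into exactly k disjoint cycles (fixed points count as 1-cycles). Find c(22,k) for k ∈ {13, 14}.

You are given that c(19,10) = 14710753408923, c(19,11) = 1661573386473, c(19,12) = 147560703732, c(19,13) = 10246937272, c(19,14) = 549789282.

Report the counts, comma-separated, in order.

373100999802531, 27188611869881

[20] T[20,11]:19*1661573386473+14710753408923=46280647751910 · T[20,12]:19*147560703732+1661573386473=4465226757381 · T[20,13]:19*10246937272+147560703732=342252511900 · T[20,14]:19*549789282+10246937272=20692933630
[21] T[21,12]:20*4465226757381+46280647751910=135585182899530 · T[21,13]:20*342252511900+4465226757381=11310276995381 · T[21,14]:20*20692933630+342252511900=756111184500
[22] T[22,13]:21*11310276995381+135585182899530=373100999802531 · T[22,14]:21*756111184500+11310276995381=27188611869881
Read c(22,13) = 373100999802531, c(22,14) = 27188611869881.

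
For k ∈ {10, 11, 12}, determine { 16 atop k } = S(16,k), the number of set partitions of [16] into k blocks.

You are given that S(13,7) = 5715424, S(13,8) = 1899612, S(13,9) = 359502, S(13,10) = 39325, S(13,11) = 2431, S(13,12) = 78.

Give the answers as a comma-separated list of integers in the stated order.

193754990, 28936908, 2757118

i=14: T(14,8)=5715424+8·1899612=20912320 | T(14,9)=1899612+9·359502=5135130 | T(14,10)=359502+10·39325=752752 | T(14,11)=39325+11·2431=66066 | T(14,12)=2431+12·78=3367
i=15: T(15,9)=20912320+9·5135130=67128490 | T(15,10)=5135130+10·752752=12662650 | T(15,11)=752752+11·66066=1479478 | T(15,12)=66066+12·3367=106470
i=16: T(16,10)=67128490+10·12662650=193754990 | T(16,11)=12662650+11·1479478=28936908 | T(16,12)=1479478+12·106470=2757118
Read S(16,10) = 193754990, S(16,11) = 28936908, S(16,12) = 2757118.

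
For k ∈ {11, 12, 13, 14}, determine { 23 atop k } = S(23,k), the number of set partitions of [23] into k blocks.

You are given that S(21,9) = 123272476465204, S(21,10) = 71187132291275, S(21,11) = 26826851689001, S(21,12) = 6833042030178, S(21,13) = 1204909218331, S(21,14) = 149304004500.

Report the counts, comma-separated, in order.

i=22: T(22,10)=123272476465204+10·71187132291275=835143799377954 | T(22,11)=71187132291275+11·26826851689001=366282500870286 | T(22,12)=26826851689001+12·6833042030178=108823356051137 | T(22,13)=6833042030178+13·1204909218331=22496861868481 | T(22,14)=1204909218331+14·149304004500=3295165281331
i=23: T(23,11)=835143799377954+11·366282500870286=4864251308951100 | T(23,12)=366282500870286+12·108823356051137=1672162773483930 | T(23,13)=108823356051137+13·22496861868481=401282560341390 | T(23,14)=22496861868481+14·3295165281331=68629175807115
Read S(23,11) = 4864251308951100, S(23,12) = 1672162773483930, S(23,13) = 401282560341390, S(23,14) = 68629175807115.

4864251308951100, 1672162773483930, 401282560341390, 68629175807115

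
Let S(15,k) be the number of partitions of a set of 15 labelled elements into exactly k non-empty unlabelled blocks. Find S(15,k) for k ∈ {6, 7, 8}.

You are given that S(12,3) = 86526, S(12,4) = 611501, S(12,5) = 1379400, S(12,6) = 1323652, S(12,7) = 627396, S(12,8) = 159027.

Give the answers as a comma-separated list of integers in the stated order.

r13: T_13,4=4×611501+86526=2532530; T_13,5=5×1379400+611501=7508501; T_13,6=6×1323652+1379400=9321312; T_13,7=7×627396+1323652=5715424; T_13,8=8×159027+627396=1899612
r14: T_14,5=5×7508501+2532530=40075035; T_14,6=6×9321312+7508501=63436373; T_14,7=7×5715424+9321312=49329280; T_14,8=8×1899612+5715424=20912320
r15: T_15,6=6×63436373+40075035=420693273; T_15,7=7×49329280+63436373=408741333; T_15,8=8×20912320+49329280=216627840
Read S(15,6) = 420693273, S(15,7) = 408741333, S(15,8) = 216627840.

420693273, 408741333, 216627840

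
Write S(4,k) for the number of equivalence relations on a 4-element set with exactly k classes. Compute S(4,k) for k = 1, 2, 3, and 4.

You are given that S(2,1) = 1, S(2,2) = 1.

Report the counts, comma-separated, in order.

i=3: T(3,1)=0+1·1=1 | T(3,2)=1+2·1=3 | T(3,3)=1+3·0=1
i=4: T(4,1)=0+1·1=1 | T(4,2)=1+2·3=7 | T(4,3)=3+3·1=6 | T(4,4)=1+4·0=1
Read S(4,1) = 1, S(4,2) = 7, S(4,3) = 6, S(4,4) = 1.

1, 7, 6, 1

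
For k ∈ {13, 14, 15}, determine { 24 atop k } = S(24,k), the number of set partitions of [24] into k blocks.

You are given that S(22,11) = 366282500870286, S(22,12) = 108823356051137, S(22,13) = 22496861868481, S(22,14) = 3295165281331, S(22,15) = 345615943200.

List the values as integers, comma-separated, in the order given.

6888836057922000, 1362091021641000, 195820242247080

i=23: T(23,12)=366282500870286+12·108823356051137=1672162773483930 | T(23,13)=108823356051137+13·22496861868481=401282560341390 | T(23,14)=22496861868481+14·3295165281331=68629175807115 | T(23,15)=3295165281331+15·345615943200=8479404429331
i=24: T(24,13)=1672162773483930+13·401282560341390=6888836057922000 | T(24,14)=401282560341390+14·68629175807115=1362091021641000 | T(24,15)=68629175807115+15·8479404429331=195820242247080
Read S(24,13) = 6888836057922000, S(24,14) = 1362091021641000, S(24,15) = 195820242247080.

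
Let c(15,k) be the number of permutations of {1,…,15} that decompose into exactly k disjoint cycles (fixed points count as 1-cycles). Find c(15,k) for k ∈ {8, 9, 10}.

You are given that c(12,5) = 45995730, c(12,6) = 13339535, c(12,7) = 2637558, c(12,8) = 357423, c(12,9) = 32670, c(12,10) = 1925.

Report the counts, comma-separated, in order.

[13] T[13,6]:12*13339535+45995730=206070150 · T[13,7]:12*2637558+13339535=44990231 · T[13,8]:12*357423+2637558=6926634 · T[13,9]:12*32670+357423=749463 · T[13,10]:12*1925+32670=55770
[14] T[14,7]:13*44990231+206070150=790943153 · T[14,8]:13*6926634+44990231=135036473 · T[14,9]:13*749463+6926634=16669653 · T[14,10]:13*55770+749463=1474473
[15] T[15,8]:14*135036473+790943153=2681453775 · T[15,9]:14*16669653+135036473=368411615 · T[15,10]:14*1474473+16669653=37312275
Read c(15,8) = 2681453775, c(15,9) = 368411615, c(15,10) = 37312275.

2681453775, 368411615, 37312275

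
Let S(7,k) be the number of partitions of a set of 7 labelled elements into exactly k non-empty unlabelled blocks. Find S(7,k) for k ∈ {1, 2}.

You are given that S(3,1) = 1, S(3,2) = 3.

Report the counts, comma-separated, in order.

i=4: T(4,1)=0+1·1=1 | T(4,2)=1+2·3=7
i=5: T(5,1)=0+1·1=1 | T(5,2)=1+2·7=15
i=6: T(6,1)=0+1·1=1 | T(6,2)=1+2·15=31
i=7: T(7,1)=0+1·1=1 | T(7,2)=1+2·31=63
Read S(7,1) = 1, S(7,2) = 63.

1, 63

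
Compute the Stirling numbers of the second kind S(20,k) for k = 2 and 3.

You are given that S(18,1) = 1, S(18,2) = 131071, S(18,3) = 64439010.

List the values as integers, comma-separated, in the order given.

row 19: T[19][1]=1·1+0=1  T[19][2]=2·131071+1=262143  T[19][3]=3·64439010+131071=193448101
row 20: T[20][2]=2·262143+1=524287  T[20][3]=3·193448101+262143=580606446
Read S(20,2) = 524287, S(20,3) = 580606446.

524287, 580606446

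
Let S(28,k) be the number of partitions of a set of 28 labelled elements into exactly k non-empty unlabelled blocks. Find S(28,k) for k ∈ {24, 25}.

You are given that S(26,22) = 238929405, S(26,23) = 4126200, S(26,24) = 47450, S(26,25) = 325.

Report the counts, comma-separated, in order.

@27  (27,23):4126200·23+238929405→333832005, (27,24):47450·24+4126200→5265000, (27,25):325·25+47450→55575
@28  (28,24):5265000·24+333832005→460192005, (28,25):55575·25+5265000→6654375
Read S(28,24) = 460192005, S(28,25) = 6654375.

460192005, 6654375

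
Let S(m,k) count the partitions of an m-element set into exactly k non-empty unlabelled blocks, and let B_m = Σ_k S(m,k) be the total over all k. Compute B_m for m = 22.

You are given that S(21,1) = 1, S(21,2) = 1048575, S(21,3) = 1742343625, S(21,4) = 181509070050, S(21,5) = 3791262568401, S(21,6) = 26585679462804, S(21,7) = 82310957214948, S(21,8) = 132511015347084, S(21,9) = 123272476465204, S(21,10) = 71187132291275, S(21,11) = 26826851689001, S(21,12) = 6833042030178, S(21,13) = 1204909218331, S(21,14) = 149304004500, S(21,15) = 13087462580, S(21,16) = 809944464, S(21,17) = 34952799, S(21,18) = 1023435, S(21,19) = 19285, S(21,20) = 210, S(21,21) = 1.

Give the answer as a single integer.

i=22: T(22,1)=0+1·1=1 | T(22,2)=1+2·1048575=2097151 | T(22,3)=1048575+3·1742343625=5228079450 | T(22,4)=1742343625+4·181509070050=727778623825 | T(22,5)=181509070050+5·3791262568401=19137821912055 | T(22,6)=3791262568401+6·26585679462804=163305339345225 | T(22,7)=26585679462804+7·82310957214948=602762379967440 | T(22,8)=82310957214948+8·132511015347084=1142399079991620 | T(22,9)=132511015347084+9·123272476465204=1241963303533920 | T(22,10)=123272476465204+10·71187132291275=835143799377954 | T(22,11)=71187132291275+11·26826851689001=366282500870286 | T(22,12)=26826851689001+12·6833042030178=108823356051137 | T(22,13)=6833042030178+13·1204909218331=22496861868481 | T(22,14)=1204909218331+14·149304004500=3295165281331 | T(22,15)=149304004500+15·13087462580=345615943200 | T(22,16)=13087462580+16·809944464=26046574004 | T(22,17)=809944464+17·34952799=1404142047 | T(22,18)=34952799+18·1023435=53374629 | T(22,19)=1023435+19·19285=1389850 | T(22,20)=19285+20·210=23485 | T(22,21)=210+21·1=231 | T(22,22)=1+22·0=1
B_22 = ΣS(22,k) = 1+2097151+5228079450+727778623825+19137821912055+163305339345225+602762379967440+1142399079991620+1241963303533920+835143799377954+366282500870286+108823356051137+22496861868481+3295165281331+345615943200+26046574004+1404142047+53374629+1389850+23485+231+1 = 4506715738447323

4506715738447323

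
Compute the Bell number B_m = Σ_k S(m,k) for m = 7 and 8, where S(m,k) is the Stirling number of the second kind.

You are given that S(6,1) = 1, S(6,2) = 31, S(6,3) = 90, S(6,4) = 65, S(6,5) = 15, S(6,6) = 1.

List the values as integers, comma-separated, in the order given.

r7: T_7,1=1×1+0=1; T_7,2=2×31+1=63; T_7,3=3×90+31=301; T_7,4=4×65+90=350; T_7,5=5×15+65=140; T_7,6=6×1+15=21; T_7,7=7×0+1=1
r8: T_8,1=1×1+0=1; T_8,2=2×63+1=127; T_8,3=3×301+63=966; T_8,4=4×350+301=1701; T_8,5=5×140+350=1050; T_8,6=6×21+140=266; T_8,7=7×1+21=28; T_8,8=8×0+1=1
B_7 = ΣS(7,k) = 1+63+301+350+140+21+1 = 877
B_8 = ΣS(8,k) = 1+127+966+1701+1050+266+28+1 = 4140

877, 4140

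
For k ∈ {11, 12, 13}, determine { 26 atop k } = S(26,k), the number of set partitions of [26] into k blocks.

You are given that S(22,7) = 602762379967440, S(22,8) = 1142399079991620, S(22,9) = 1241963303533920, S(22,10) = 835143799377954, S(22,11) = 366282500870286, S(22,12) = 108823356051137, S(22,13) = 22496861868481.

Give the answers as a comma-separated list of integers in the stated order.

10029078340998476760, 5149507353856958820, 1850568574253550060

[23] T[23,8]:8*1142399079991620+602762379967440=9741955019900400 · T[23,9]:9*1241963303533920+1142399079991620=12320068811796900 · T[23,10]:10*835143799377954+1241963303533920=9593401297313460 · T[23,11]:11*366282500870286+835143799377954=4864251308951100 · T[23,12]:12*108823356051137+366282500870286=1672162773483930 · T[23,13]:13*22496861868481+108823356051137=401282560341390
[24] T[24,9]:9*12320068811796900+9741955019900400=120622574326072500 · T[24,10]:10*9593401297313460+12320068811796900=108254081784931500 · T[24,11]:11*4864251308951100+9593401297313460=63100165695775560 · T[24,12]:12*1672162773483930+4864251308951100=24930204590758260 · T[24,13]:13*401282560341390+1672162773483930=6888836057922000
[25] T[25,10]:10*108254081784931500+120622574326072500=1203163392175387500 · T[25,11]:11*63100165695775560+108254081784931500=802355904438462660 · T[25,12]:12*24930204590758260+63100165695775560=362262620784874680 · T[25,13]:13*6888836057922000+24930204590758260=114485073343744260
[26] T[26,11]:11*802355904438462660+1203163392175387500=10029078340998476760 · T[26,12]:12*362262620784874680+802355904438462660=5149507353856958820 · T[26,13]:13*114485073343744260+362262620784874680=1850568574253550060
Read S(26,11) = 10029078340998476760, S(26,12) = 5149507353856958820, S(26,13) = 1850568574253550060.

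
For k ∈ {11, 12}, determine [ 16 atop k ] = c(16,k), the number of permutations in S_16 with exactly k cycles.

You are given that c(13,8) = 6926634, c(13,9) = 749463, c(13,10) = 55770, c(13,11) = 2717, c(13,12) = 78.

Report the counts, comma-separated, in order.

@14  (14,9):749463·13+6926634→16669653, (14,10):55770·13+749463→1474473, (14,11):2717·13+55770→91091, (14,12):78·13+2717→3731
@15  (15,10):1474473·14+16669653→37312275, (15,11):91091·14+1474473→2749747, (15,12):3731·14+91091→143325
@16  (16,11):2749747·15+37312275→78558480, (16,12):143325·15+2749747→4899622
Read c(16,11) = 78558480, c(16,12) = 4899622.

78558480, 4899622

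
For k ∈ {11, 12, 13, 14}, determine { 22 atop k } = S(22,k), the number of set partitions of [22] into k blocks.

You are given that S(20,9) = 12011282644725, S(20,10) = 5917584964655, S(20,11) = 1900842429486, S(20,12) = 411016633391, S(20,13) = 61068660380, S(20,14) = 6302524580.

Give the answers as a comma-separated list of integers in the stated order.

366282500870286, 108823356051137, 22496861868481, 3295165281331

r21: T_21,10=10×5917584964655+12011282644725=71187132291275; T_21,11=11×1900842429486+5917584964655=26826851689001; T_21,12=12×411016633391+1900842429486=6833042030178; T_21,13=13×61068660380+411016633391=1204909218331; T_21,14=14×6302524580+61068660380=149304004500
r22: T_22,11=11×26826851689001+71187132291275=366282500870286; T_22,12=12×6833042030178+26826851689001=108823356051137; T_22,13=13×1204909218331+6833042030178=22496861868481; T_22,14=14×149304004500+1204909218331=3295165281331
Read S(22,11) = 366282500870286, S(22,12) = 108823356051137, S(22,13) = 22496861868481, S(22,14) = 3295165281331.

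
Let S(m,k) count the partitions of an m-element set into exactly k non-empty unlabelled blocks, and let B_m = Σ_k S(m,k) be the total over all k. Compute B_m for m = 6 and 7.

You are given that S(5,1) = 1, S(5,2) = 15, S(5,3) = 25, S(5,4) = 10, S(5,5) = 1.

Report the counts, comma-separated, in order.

203, 877

r6: T_6,1=1×1+0=1; T_6,2=2×15+1=31; T_6,3=3×25+15=90; T_6,4=4×10+25=65; T_6,5=5×1+10=15; T_6,6=6×0+1=1
r7: T_7,1=1×1+0=1; T_7,2=2×31+1=63; T_7,3=3×90+31=301; T_7,4=4×65+90=350; T_7,5=5×15+65=140; T_7,6=6×1+15=21; T_7,7=7×0+1=1
B_6 = ΣS(6,k) = 1+31+90+65+15+1 = 203
B_7 = ΣS(7,k) = 1+63+301+350+140+21+1 = 877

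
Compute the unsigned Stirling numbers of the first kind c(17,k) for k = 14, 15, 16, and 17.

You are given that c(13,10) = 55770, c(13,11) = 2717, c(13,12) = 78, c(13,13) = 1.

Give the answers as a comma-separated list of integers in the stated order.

323680, 8500, 136, 1

[14] T[14,11]:13*2717+55770=91091 · T[14,12]:13*78+2717=3731 · T[14,13]:13*1+78=91 · T[14,14]:13*0+1=1
[15] T[15,12]:14*3731+91091=143325 · T[15,13]:14*91+3731=5005 · T[15,14]:14*1+91=105 · T[15,15]:14*0+1=1
[16] T[16,13]:15*5005+143325=218400 · T[16,14]:15*105+5005=6580 · T[16,15]:15*1+105=120 · T[16,16]:15*0+1=1
[17] T[17,14]:16*6580+218400=323680 · T[17,15]:16*120+6580=8500 · T[17,16]:16*1+120=136 · T[17,17]:16*0+1=1
Read c(17,14) = 323680, c(17,15) = 8500, c(17,16) = 136, c(17,17) = 1.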